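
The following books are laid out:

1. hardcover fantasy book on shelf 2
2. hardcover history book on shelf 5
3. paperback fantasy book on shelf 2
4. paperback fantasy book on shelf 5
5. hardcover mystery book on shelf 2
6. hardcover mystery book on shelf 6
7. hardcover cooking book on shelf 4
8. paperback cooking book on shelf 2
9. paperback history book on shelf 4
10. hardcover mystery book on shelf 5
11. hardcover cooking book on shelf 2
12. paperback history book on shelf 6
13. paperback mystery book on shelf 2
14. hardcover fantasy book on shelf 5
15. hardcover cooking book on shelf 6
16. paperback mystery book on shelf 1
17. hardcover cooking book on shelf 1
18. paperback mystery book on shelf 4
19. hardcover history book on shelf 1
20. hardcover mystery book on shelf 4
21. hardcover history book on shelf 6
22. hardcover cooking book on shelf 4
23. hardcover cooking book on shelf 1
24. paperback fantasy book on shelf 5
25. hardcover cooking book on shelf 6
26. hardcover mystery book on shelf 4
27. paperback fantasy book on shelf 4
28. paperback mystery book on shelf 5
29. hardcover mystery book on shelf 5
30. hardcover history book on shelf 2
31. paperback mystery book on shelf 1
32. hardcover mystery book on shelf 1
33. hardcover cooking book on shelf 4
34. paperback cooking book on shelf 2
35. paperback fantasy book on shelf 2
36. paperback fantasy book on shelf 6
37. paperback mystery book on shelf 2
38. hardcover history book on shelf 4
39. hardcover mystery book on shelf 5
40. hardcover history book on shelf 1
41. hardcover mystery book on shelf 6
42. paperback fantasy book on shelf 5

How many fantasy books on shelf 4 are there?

1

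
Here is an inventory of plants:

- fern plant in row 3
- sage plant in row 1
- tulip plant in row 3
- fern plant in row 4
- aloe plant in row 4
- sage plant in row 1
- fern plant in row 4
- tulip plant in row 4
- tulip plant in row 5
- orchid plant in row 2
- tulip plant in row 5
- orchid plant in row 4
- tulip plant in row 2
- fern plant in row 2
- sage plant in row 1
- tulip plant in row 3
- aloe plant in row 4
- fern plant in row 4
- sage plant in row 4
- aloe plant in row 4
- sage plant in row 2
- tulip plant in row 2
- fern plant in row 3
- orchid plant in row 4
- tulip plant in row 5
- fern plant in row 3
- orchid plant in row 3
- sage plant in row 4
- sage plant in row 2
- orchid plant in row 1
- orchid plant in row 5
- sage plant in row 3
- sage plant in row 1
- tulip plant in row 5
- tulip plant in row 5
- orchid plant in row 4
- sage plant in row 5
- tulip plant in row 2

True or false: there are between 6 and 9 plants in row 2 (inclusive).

|plants in row 2| = 7.
The claim requires 6 ≤ 7 ≤ 9, which holds.

True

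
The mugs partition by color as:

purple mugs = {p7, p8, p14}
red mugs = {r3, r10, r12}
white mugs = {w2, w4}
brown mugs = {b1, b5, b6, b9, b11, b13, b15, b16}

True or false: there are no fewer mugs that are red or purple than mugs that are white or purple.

There are 6 mugs that are red or purple.
There are 5 mugs that are white or purple.
The claim requires 6 ≥ 5, which holds.

True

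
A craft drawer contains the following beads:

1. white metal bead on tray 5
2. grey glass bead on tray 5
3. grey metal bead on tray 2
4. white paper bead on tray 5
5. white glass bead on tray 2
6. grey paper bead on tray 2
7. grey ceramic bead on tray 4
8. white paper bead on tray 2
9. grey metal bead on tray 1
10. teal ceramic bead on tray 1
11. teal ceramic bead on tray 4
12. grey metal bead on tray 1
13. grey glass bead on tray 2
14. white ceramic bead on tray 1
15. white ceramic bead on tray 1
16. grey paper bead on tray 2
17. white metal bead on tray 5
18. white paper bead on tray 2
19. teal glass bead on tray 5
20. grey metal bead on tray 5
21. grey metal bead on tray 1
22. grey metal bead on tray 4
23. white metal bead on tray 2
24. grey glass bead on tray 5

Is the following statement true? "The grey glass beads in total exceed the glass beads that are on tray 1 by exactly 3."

There are 3 grey glass beads.
There are 0 glass beads on tray 1.
The claim requires 3 − 0 (= 3) to equal 3, which holds.

True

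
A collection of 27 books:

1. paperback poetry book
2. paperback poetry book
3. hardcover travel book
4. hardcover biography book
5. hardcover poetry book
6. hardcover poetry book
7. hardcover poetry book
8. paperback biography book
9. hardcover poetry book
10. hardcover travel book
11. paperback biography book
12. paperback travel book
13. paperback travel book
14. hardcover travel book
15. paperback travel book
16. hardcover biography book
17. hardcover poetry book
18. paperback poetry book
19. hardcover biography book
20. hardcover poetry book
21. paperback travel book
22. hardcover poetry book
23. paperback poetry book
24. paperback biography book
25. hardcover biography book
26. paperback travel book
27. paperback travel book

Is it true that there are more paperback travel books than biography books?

False

|paperback travel books| = 6.
|biography books| = 7.
The claim requires 6 > 7, which does not hold.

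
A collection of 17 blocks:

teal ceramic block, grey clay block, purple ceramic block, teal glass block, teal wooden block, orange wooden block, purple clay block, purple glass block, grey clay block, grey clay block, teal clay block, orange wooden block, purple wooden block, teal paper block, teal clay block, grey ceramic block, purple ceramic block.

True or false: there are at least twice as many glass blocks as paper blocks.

There are 2 glass blocks.
There is 1 paper block.
The claim requires 2 ≥ 2 × 1 = 2, which holds.

True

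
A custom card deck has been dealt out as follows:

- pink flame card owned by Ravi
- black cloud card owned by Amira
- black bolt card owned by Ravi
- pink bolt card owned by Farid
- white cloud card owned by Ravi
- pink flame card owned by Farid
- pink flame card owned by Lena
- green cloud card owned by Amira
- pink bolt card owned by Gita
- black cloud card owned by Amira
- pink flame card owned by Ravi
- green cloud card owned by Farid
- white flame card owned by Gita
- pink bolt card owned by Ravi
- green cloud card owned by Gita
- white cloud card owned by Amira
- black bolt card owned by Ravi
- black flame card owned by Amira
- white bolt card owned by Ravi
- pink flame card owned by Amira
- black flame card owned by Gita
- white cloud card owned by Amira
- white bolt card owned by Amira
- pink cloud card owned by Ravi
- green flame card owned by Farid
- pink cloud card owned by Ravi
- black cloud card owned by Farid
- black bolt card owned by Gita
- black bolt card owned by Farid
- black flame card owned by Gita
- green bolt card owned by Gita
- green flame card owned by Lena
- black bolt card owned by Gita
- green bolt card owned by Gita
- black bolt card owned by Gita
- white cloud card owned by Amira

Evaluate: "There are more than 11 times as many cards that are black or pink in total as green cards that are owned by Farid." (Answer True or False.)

False

cards that are black or pink: 22.
green cards owned by Farid: 2.
The claim requires 22 > 11 × 2 = 22, which does not hold.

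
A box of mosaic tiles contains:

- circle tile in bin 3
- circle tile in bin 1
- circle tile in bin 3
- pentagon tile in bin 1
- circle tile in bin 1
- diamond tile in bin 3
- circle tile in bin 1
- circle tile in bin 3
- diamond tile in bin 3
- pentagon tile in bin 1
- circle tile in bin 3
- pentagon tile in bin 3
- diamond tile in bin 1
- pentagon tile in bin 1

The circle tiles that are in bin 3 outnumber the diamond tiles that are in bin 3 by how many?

circle tiles in bin 3: 4.
diamond tiles in bin 3: 2.
4 − 2 = 2.

2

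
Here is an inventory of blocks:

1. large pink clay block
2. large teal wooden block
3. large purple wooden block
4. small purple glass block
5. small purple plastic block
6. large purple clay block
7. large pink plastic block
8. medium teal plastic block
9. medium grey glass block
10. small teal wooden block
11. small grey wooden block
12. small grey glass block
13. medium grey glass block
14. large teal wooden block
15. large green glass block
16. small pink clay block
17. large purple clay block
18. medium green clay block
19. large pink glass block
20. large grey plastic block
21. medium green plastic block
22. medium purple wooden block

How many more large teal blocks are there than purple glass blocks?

1

large teal blocks: 2.
purple glass blocks: 1.
2 − 1 = 1.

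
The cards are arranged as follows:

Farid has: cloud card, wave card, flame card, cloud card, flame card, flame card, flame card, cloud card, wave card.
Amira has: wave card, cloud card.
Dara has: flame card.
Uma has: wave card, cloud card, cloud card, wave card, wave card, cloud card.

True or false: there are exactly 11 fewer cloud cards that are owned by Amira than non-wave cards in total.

Count of cloud cards owned by Amira: 1.
There are 12 non-wave cards.
The claim requires 12 − 1 (= 11) to equal 11, which holds.

True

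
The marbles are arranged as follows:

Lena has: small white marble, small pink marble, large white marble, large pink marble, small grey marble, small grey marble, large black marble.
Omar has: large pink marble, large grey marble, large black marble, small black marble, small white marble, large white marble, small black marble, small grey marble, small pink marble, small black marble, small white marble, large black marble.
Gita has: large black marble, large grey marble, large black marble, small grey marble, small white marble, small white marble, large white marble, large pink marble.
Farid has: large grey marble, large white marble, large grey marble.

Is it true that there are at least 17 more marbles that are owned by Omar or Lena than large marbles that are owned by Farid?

marbles owned by Omar or Lena: 19.
large marbles owned by Farid: 3.
The claim requires 19 − 3 = 16 ≥ 17, which does not hold.

False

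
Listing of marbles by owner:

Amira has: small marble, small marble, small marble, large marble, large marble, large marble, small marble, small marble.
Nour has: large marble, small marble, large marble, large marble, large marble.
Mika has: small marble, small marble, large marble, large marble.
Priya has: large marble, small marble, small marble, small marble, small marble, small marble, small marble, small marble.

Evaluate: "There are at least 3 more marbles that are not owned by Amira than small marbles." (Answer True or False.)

|marbles that are not owned by Amira| = 17.
|small marbles| = 15.
The claim requires 17 − 15 = 2 ≥ 3, which does not hold.

False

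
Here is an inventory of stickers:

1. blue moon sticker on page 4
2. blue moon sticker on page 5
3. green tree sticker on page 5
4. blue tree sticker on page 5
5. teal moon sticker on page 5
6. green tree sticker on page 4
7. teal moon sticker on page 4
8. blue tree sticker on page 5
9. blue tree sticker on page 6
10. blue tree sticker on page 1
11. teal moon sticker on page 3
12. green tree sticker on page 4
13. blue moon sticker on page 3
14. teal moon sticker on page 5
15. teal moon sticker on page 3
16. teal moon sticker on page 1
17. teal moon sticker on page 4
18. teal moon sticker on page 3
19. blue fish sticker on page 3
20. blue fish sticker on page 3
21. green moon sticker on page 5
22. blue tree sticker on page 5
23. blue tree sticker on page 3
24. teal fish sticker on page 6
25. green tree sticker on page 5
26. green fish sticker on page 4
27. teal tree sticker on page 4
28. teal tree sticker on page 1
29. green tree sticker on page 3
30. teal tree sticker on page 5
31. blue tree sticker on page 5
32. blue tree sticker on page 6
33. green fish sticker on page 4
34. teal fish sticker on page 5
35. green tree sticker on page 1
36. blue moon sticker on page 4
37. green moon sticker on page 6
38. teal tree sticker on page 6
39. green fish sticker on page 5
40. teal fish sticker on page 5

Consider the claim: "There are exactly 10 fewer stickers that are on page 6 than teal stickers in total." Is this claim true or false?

|stickers on page 6| = 5.
|teal stickers| = 15.
The claim requires 15 − 5 (= 10) to equal 10, which holds.

True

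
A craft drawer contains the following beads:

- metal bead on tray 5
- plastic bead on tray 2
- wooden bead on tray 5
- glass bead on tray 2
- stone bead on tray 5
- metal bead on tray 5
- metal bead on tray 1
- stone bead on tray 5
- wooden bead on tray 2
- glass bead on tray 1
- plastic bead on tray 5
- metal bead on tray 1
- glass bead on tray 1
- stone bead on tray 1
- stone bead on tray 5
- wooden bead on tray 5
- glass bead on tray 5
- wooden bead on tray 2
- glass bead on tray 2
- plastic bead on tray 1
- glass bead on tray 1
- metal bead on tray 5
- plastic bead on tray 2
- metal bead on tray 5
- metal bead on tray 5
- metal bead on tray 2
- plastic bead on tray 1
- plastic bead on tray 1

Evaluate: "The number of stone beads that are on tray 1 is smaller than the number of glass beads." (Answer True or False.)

True

|stone beads on tray 1| = 1.
|glass beads| = 6.
The claim requires 1 < 6, which holds.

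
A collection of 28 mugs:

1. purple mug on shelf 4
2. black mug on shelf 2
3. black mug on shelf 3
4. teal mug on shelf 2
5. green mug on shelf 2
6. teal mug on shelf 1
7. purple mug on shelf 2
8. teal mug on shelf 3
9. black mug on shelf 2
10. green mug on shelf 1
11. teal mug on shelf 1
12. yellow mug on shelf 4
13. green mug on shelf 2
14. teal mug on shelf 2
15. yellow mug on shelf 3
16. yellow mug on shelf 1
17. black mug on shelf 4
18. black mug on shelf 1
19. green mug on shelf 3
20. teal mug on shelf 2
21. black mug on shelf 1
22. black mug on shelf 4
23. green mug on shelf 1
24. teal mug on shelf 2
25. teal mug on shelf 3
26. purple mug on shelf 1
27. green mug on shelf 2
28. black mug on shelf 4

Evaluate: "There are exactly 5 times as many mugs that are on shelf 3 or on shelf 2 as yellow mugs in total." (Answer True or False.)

True

There are 15 mugs on shelf 3 or on shelf 2.
There are 3 yellow mugs.
The claim requires 15 = 5 × 3 = 15, which holds.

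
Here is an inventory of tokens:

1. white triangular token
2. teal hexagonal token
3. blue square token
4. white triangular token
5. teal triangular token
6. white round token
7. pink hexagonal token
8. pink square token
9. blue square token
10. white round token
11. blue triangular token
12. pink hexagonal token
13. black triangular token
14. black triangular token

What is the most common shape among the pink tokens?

hexagonal

Counts by shape (restricted to pink tokens): hexagonal 2, square 1.
The maximum is 2, held uniquely by hexagonal.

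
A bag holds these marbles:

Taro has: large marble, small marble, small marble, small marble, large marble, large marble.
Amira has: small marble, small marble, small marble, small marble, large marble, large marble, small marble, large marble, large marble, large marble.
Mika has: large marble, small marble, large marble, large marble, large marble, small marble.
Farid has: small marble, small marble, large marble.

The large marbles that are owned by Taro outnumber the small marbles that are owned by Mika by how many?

large marbles owned by Taro: 3.
small marbles owned by Mika: 2.
3 − 2 = 1.

1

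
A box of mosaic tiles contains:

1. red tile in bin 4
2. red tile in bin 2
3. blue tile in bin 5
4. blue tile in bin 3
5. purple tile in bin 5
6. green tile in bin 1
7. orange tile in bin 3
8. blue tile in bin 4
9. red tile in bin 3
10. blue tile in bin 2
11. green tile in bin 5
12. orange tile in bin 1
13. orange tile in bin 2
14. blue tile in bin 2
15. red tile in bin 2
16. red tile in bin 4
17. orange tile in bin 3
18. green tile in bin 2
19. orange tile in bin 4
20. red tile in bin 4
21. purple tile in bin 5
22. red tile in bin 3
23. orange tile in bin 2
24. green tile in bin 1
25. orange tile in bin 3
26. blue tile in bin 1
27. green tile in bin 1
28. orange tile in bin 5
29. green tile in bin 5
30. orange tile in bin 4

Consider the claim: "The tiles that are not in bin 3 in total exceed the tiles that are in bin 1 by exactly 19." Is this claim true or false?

True

|tiles that are not in bin 3| = 24.
|tiles in bin 1| = 5.
The claim requires 24 − 5 (= 19) to equal 19, which holds.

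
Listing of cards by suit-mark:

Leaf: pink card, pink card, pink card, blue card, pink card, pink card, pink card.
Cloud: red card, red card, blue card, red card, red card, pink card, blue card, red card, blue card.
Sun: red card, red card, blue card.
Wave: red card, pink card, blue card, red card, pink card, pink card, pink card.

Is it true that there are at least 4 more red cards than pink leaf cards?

There are 9 red cards.
There are 6 pink leaf cards.
The claim requires 9 − 6 = 3 ≥ 4, which does not hold.

False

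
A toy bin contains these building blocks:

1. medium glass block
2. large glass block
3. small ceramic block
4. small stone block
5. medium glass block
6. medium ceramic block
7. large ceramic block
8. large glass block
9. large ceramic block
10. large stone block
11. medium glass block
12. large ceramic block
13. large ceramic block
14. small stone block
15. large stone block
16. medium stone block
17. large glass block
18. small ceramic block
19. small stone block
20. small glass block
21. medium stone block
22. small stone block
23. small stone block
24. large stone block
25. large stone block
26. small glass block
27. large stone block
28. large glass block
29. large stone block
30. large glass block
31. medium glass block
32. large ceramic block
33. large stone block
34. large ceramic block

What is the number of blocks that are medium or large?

25

large: 18; medium: 7; together 18 + 7 = 25.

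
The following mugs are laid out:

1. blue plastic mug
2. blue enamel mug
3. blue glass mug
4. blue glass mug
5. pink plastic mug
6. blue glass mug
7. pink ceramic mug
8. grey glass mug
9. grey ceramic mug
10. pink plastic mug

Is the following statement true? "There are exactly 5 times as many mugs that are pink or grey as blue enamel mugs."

mugs that are pink or grey: 5.
blue enamel mugs: 1.
The claim requires 5 = 5 × 1 = 5, which holds.

True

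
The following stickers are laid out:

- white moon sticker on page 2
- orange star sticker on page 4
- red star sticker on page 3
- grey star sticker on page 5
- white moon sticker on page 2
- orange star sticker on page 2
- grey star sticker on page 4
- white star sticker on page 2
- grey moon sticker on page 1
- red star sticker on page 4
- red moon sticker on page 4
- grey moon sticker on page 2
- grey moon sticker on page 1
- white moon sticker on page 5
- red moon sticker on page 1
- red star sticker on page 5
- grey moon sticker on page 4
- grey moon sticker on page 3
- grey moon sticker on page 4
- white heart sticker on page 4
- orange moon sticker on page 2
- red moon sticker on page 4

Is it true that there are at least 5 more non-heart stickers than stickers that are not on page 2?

True

There are 21 non-heart stickers.
There are 16 stickers that are not on page 2.
The claim requires 21 − 16 = 5 ≥ 5, which holds.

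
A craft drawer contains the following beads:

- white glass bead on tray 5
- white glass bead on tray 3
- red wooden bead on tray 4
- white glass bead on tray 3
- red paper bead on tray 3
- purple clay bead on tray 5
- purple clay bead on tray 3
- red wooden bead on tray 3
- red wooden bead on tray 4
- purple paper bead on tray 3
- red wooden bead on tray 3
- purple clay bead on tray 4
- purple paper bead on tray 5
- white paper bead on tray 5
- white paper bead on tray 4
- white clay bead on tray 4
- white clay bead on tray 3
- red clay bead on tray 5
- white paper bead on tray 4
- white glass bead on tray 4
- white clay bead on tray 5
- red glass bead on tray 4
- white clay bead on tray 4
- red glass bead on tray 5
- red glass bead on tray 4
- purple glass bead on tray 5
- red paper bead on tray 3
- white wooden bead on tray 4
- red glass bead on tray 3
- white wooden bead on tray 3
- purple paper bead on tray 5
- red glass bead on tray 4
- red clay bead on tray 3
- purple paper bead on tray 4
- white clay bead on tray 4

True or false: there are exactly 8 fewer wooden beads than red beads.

False

wooden beads: 6.
red beads: 13.
The claim requires 13 − 6 (= 7) to equal 8, which does not hold.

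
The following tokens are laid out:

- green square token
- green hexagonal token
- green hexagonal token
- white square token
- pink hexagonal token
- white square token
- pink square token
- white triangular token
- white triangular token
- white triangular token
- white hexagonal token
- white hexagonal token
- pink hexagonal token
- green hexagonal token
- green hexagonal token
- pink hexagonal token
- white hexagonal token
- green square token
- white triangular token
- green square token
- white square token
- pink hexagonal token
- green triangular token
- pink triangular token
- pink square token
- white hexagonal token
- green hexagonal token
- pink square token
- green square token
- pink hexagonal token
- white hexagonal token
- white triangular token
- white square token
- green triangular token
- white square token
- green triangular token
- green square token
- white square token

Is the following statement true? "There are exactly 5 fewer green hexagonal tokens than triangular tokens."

False

|green hexagonal tokens| = 5.
|triangular tokens| = 9.
The claim requires 9 − 5 (= 4) to equal 5, which does not hold.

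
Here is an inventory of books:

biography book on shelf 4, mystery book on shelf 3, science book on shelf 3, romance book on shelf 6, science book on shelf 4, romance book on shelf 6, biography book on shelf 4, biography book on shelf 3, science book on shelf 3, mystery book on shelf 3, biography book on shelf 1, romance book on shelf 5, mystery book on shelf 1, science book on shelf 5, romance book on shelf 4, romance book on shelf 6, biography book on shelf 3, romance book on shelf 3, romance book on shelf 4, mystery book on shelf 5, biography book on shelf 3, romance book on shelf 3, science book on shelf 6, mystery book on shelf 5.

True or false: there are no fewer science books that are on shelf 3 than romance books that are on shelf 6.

|science books on shelf 3| = 2.
|romance books on shelf 6| = 3.
The claim requires 2 ≥ 3, which does not hold.

False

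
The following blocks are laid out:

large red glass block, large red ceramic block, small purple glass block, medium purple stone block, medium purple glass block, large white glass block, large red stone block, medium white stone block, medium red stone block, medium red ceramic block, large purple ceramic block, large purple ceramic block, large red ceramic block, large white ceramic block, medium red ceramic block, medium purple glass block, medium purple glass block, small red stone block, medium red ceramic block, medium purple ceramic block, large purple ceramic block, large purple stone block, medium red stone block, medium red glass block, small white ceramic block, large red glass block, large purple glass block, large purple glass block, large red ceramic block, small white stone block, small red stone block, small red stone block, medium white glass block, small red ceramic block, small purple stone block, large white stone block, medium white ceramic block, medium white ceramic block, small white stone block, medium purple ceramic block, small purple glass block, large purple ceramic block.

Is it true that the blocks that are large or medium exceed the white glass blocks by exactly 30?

True

There are 32 blocks that are large or medium.
There are 2 white glass blocks.
The claim requires 32 − 2 (= 30) to equal 30, which holds.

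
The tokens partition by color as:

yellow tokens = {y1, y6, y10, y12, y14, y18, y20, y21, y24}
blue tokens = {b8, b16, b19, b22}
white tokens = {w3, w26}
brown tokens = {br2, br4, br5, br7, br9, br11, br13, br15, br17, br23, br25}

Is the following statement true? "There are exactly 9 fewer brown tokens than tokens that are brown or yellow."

|brown tokens| = 11.
|tokens that are brown or yellow| = 20.
The claim requires 20 − 11 (= 9) to equal 9, which holds.

True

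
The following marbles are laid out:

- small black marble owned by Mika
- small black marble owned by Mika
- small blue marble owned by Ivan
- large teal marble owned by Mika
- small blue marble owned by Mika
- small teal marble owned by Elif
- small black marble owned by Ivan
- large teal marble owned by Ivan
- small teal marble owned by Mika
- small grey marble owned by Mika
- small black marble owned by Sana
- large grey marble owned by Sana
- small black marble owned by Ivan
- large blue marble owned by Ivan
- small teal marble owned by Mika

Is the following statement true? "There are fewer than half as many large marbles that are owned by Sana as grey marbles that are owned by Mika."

large marbles owned by Sana: 1.
grey marbles owned by Mika: 1.
The claim requires 2 × 1 = 2 < 1, which does not hold.

False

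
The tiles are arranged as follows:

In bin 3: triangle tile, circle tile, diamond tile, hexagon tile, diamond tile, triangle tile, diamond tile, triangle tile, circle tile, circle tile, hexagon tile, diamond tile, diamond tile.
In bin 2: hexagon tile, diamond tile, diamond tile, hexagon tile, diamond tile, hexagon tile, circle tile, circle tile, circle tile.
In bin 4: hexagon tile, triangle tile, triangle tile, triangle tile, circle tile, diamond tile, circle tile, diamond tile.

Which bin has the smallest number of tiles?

Counts by bin: bin 3→13, bin 2→9, bin 4→8.
The minimum is 8, held uniquely by bin 4.

bin 4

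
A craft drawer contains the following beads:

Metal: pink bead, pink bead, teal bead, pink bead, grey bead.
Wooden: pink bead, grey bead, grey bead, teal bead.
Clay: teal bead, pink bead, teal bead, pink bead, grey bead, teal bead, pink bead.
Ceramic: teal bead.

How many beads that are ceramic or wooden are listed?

5

ceramic: 1; wooden: 4; together 1 + 4 = 5.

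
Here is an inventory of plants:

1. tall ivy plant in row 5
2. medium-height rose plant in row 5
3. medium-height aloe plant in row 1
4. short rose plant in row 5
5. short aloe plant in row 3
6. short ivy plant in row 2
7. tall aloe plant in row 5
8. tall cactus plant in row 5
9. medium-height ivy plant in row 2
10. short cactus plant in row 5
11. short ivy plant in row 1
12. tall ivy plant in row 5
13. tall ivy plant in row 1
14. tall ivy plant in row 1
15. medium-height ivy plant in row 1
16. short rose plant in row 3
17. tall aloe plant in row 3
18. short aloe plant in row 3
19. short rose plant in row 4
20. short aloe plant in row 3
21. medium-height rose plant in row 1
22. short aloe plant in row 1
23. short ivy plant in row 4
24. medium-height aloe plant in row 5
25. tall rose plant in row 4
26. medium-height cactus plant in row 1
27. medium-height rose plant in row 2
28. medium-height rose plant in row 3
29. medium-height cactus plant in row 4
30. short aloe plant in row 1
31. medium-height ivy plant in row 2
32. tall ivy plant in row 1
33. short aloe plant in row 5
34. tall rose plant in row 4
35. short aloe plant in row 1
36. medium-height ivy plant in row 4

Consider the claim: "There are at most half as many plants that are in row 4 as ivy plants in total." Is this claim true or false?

True

There are 6 plants in row 4.
There are 12 ivy plants.
The claim requires 2 × 6 = 12 ≤ 12, which holds.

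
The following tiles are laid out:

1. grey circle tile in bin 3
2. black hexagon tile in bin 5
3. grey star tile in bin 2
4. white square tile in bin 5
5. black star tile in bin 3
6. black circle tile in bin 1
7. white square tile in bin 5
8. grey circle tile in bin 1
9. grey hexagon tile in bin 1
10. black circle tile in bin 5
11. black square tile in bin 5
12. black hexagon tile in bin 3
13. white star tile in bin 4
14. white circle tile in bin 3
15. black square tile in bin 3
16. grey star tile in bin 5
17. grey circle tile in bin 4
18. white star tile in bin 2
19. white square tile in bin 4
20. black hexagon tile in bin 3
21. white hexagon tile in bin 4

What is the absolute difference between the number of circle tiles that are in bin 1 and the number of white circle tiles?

circle tiles in bin 1: 2. white circle tiles: 1.
|2 − 1| = 2 − 1 = 1.

1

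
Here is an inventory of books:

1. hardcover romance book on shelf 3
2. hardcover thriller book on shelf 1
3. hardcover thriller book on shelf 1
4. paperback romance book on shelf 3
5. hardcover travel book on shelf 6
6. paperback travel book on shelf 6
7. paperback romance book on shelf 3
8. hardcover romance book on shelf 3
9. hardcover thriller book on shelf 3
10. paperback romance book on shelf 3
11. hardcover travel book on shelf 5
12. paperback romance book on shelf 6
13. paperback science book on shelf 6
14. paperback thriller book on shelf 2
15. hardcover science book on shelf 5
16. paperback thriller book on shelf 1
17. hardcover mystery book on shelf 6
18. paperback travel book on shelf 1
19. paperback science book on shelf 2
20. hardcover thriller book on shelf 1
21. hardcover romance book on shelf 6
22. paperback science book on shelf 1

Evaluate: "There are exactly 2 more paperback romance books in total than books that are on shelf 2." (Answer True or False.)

True

paperback romance books: 4.
books on shelf 2: 2.
The claim requires 4 − 2 (= 2) to equal 2, which holds.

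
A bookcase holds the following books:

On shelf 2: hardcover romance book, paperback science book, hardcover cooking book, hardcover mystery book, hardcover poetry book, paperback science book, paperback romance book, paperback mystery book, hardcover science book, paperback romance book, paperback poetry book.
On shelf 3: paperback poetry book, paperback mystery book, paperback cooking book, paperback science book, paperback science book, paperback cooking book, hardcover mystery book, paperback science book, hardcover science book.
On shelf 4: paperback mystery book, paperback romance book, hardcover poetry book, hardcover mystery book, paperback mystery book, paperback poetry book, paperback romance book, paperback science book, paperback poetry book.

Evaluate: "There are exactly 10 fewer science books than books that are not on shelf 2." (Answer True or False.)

science books: 8.
books that are not on shelf 2: 18.
The claim requires 18 − 8 (= 10) to equal 10, which holds.

True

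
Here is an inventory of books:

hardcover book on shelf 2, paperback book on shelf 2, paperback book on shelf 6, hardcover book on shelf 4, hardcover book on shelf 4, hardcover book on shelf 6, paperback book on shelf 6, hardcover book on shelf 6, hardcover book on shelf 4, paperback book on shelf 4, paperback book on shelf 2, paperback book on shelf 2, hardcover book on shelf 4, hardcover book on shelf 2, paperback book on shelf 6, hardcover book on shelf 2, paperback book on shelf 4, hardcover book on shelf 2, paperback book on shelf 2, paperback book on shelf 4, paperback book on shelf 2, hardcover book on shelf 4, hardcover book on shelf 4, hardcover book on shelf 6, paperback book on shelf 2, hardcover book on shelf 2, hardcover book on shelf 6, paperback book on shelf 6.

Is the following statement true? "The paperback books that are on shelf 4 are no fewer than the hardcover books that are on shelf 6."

paperback books on shelf 4: 3.
hardcover books on shelf 6: 4.
The claim requires 3 ≥ 4, which does not hold.

False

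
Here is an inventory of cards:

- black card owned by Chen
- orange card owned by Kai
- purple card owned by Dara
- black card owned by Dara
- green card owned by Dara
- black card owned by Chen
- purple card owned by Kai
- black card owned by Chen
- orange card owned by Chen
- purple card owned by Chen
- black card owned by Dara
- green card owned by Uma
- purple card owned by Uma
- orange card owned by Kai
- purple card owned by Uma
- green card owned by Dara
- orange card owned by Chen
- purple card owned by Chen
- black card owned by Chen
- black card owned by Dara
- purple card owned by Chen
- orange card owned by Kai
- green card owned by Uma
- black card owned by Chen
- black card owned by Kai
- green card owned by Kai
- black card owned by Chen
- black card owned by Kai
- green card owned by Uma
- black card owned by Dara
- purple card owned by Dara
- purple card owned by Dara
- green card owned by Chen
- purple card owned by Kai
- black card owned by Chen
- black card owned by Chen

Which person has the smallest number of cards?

Counts by player: Chen→14, Dara→9, Kai→8, Uma→5.
The minimum is 5, held uniquely by Uma.

Uma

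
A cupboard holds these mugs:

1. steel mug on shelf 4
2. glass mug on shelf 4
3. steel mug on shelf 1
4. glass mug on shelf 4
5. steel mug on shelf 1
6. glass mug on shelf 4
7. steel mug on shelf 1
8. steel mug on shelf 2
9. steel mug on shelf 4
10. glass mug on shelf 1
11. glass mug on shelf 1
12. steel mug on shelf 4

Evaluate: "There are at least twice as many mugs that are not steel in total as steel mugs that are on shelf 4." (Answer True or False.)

There are 5 mugs that are not steel.
There are 3 steel mugs on shelf 4.
The claim requires 5 ≥ 2 × 3 = 6, which does not hold.

False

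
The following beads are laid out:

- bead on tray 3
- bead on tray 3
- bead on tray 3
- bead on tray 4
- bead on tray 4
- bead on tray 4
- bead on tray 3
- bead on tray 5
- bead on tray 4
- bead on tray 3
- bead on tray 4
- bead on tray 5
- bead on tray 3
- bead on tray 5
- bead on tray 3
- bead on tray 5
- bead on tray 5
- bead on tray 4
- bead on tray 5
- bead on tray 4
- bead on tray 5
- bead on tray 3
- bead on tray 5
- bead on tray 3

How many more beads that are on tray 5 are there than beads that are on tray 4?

1

beads on tray 5: 8.
beads on tray 4: 7.
8 − 7 = 1.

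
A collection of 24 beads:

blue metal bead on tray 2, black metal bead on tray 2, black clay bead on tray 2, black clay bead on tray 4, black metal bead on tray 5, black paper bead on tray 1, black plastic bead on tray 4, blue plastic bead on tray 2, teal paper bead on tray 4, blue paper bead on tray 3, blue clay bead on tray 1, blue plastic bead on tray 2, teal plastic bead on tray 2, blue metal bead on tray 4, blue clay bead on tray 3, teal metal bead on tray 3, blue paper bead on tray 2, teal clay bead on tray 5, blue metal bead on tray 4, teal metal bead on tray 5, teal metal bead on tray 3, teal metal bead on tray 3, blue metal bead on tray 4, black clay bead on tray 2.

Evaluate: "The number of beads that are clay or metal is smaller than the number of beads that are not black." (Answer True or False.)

True

beads that are clay or metal: 16.
beads that are not black: 17.
The claim requires 16 < 17, which holds.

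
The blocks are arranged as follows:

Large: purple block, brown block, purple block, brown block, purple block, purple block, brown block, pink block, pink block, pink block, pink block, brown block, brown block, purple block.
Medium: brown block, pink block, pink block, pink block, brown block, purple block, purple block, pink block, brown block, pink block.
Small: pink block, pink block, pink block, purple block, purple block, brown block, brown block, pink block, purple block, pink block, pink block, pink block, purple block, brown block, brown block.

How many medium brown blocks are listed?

3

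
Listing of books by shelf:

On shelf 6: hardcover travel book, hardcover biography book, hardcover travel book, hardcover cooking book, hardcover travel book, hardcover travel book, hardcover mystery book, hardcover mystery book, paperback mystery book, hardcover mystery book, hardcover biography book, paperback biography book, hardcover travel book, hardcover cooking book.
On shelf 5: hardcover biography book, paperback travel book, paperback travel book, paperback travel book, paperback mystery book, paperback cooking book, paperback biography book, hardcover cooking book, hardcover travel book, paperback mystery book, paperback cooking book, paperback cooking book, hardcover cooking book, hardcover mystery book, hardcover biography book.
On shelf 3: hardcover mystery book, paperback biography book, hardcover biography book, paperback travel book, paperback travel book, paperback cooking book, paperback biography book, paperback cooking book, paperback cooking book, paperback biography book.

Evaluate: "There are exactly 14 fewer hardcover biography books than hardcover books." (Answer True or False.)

hardcover biography books: 5.
hardcover books: 20.
The claim requires 20 − 5 (= 15) to equal 14, which does not hold.

False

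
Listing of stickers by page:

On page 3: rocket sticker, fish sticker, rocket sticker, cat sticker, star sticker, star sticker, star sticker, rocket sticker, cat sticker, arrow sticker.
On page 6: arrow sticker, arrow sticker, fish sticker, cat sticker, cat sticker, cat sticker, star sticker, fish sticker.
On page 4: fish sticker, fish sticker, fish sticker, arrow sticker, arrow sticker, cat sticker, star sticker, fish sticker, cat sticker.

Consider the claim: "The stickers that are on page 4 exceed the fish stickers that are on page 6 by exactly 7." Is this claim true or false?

True

There are 9 stickers on page 4.
There are 2 fish stickers on page 6.
The claim requires 9 − 2 (= 7) to equal 7, which holds.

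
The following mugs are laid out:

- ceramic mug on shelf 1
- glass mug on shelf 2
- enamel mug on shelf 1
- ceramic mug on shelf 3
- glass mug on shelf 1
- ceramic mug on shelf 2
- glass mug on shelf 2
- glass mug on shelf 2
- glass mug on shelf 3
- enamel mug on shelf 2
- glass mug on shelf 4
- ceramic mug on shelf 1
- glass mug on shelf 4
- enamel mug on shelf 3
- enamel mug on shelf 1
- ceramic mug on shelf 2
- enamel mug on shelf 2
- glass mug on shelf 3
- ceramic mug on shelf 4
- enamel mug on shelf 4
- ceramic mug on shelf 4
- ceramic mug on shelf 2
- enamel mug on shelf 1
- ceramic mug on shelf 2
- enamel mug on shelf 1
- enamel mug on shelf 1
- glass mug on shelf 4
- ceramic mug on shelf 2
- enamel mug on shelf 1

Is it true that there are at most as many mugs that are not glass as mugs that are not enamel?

False

mugs that are not glass: 20.
mugs that are not enamel: 19.
The claim requires 20 ≤ 19, which does not hold.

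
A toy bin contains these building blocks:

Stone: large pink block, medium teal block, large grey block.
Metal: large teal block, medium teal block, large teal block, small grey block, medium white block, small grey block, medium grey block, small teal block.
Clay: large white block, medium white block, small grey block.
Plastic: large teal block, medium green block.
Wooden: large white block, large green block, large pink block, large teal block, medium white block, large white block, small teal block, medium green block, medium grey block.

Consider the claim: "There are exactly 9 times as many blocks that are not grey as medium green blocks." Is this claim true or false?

blocks that are not grey: 19.
medium green blocks: 2.
The claim requires 19 = 9 × 2 = 18, which does not hold.

False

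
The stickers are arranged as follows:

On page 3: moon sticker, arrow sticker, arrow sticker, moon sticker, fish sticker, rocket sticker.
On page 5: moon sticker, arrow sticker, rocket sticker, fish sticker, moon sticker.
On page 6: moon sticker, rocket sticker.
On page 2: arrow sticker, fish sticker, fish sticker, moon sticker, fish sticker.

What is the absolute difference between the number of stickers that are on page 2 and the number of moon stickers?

stickers on page 2: 5. moon stickers: 6.
|5 − 6| = 6 − 5 = 1.

1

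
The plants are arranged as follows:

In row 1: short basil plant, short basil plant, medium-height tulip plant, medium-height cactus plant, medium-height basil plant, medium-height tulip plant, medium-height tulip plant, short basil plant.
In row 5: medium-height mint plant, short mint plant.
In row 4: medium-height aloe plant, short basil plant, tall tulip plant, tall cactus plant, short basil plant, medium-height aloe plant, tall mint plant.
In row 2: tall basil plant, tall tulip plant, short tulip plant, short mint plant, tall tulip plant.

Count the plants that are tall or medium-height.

medium-height: 8; tall: 6; together 8 + 6 = 14.

14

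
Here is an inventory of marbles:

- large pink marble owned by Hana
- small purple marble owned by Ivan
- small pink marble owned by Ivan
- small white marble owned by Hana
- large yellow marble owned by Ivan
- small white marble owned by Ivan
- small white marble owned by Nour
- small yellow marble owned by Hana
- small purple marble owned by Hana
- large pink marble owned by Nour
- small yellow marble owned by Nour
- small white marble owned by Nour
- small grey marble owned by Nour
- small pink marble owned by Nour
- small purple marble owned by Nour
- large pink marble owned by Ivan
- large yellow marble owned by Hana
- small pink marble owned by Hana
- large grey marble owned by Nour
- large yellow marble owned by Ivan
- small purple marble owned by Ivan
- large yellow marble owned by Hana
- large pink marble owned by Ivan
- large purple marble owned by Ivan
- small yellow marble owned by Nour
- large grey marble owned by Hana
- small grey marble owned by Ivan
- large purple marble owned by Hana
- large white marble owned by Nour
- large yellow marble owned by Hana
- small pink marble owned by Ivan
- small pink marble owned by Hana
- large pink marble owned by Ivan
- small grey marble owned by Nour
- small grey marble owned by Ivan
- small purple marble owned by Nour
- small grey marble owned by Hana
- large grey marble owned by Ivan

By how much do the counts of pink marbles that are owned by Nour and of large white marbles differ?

pink marbles owned by Nour: 2. large white marbles: 1.
|2 − 1| = 2 − 1 = 1.

1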